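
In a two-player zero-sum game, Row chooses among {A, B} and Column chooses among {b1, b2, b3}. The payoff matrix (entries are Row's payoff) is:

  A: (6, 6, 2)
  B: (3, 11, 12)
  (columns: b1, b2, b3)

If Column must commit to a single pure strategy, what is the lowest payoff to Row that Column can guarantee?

6

Column maxima: b1 → 6, b2 → 11, b3 → 12.
The smallest of these is 6.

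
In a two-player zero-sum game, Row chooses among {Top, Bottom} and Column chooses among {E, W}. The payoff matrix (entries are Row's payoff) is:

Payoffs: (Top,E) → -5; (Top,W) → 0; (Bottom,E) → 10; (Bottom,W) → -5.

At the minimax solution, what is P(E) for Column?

Row minima: Top → -5, Bottom → -5; maximin = -5.
Column maxima: E → 10, W → 0; minimax = 0.
-5 ≠ 0, so there is no saddle point; optimal play is mixed.
Let Row play Top with probability p. Expected payoff against E: (-5)p + 10(1−p) = −15p + 10; against W: 0p + (-5)(1−p) = 5p − 5.
Setting these equal: −15p + 10 = 5p − 5 ⇒ −20p = -15 ⇒ p = 3/4, and the value is (-15)·(3/4) + 10 = -5/4.
For Column: with q = P(E), equating Top's and Bottom's payoffs gives −5q = 15q − 5 ⇒ q = 1/4.

1/4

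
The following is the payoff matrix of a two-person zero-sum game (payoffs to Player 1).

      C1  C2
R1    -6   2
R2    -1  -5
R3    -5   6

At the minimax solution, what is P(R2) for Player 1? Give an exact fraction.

Row minima: R1 → -6, R2 → -5, R3 → -5; maximin = -5.
Column maxima: C1 → -1, C2 → 6; minimax = -1.
-5 ≠ -1, so there is no saddle point; optimal play is mixed.
R1 is strictly dominated by R3, so Player 1 never plays it.
On the remaining 2×2 (R2, R3 vs C1, C2):
Let Player 1 play R2 with probability p. Expected payoff against C1: (-1)p + (-5)(1−p) = 4p − 5; against C2: (-5)p + 6(1−p) = −11p + 6.
Setting these equal: 4p − 5 = −11p + 6 ⇒ 15p = 11 ⇒ p = 11/15, and the value is (4)·(11/15) − 5 = -31/15.
For Player 2: with q = P(C1), equating R2's and R3's payoffs gives 4q − 5 = −11q + 6 ⇒ q = 11/15.

11/15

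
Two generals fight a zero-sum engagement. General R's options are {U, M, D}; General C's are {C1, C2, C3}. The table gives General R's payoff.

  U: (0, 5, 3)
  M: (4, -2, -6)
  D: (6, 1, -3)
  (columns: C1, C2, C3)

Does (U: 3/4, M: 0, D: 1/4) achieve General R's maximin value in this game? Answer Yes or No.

Yes

Against C1 this mix gives (3/4)·0 + (1/4)·6 = 3/2.
Against C2 this mix gives (3/4)·5 + (1/4)·1 = 4.
Against C3 this mix gives (3/4)·3 + (1/4)·(-3) = 3/2.
All of General C's active replies (C1, C3) yield 3/2, and no column does worse for General R. The mix makes General C indifferent and guarantees 3/2, so it is optimal.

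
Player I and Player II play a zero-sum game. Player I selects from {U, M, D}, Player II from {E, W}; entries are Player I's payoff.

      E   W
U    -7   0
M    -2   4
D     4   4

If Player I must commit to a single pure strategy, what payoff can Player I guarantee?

4

Row minima: U → -7, M → -2, D → 4.
The best of these is 4.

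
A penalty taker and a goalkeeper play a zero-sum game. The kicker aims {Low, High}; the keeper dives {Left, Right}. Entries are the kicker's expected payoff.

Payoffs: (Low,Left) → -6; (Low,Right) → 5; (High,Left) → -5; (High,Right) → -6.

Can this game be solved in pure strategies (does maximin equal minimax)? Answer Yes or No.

No

Row minima: Low → -6, High → -6; maximin = -6.
Column maxima: Left → -5, Right → 5; minimax = -5.
-6 ≠ -5, so no pure-strategy equilibrium exists.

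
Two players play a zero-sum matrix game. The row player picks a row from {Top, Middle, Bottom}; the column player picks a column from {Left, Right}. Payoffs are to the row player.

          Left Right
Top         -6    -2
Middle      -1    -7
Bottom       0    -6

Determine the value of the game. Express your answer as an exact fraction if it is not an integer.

-18/5

Row minima: Top → -6, Middle → -7, Bottom → -6; maximin = -6.
Column maxima: Left → 0, Right → -2; minimax = -2.
-6 ≠ -2, so there is no saddle point; optimal play is mixed.
Middle is strictly dominated by Bottom, so the row player never plays it.
On the remaining 2×2 (Top, Bottom vs Left, Right):
Let the row player play Top with probability p. Expected payoff against Left: (-6)p + 0(1−p) = −6p; against Right: (-2)p + (-6)(1−p) = 4p − 6.
Setting these equal: −6p = 4p − 6 ⇒ −10p = -6 ⇒ p = 3/5, and the value is (-6)·(3/5) = -18/5.
For the column player: with q = P(Left), equating Top's and Bottom's payoffs gives −4q − 2 = 6q − 6 ⇒ q = 2/5.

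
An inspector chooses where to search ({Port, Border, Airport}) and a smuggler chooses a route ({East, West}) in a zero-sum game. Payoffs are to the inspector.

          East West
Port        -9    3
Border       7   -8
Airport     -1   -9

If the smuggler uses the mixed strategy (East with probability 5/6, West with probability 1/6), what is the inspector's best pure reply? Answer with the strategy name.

Expected payoff of Port: (5/6)·(-9) + (1/6)·3 = -7.
Expected payoff of Border: (5/6)·7 + (1/6)·(-8) = 9/2.
Expected payoff of Airport: (5/6)·(-1) + (1/6)·(-9) = -7/3.
The largest is 9/2, so the inspector's best response is Border.

Border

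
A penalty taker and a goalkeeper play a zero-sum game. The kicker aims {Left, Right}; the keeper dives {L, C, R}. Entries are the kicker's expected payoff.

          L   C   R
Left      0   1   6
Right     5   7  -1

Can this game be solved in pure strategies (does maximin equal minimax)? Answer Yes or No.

Row minima: Left → 0, Right → -1; maximin = 0.
Column maxima: L → 5, C → 7, R → 6; minimax = 5.
0 ≠ 5, so no pure-strategy equilibrium exists.

No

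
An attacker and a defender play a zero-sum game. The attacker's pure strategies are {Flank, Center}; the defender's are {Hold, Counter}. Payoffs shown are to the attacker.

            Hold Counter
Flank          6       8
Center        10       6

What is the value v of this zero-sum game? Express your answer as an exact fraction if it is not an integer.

Row minima: Flank → 6, Center → 6; maximin = 6.
Column maxima: Hold → 10, Counter → 8; minimax = 8.
6 ≠ 8, so there is no saddle point; optimal play is mixed.
Let the attacker play Flank with probability p. Expected payoff against Hold: 6p + 10(1−p) = −4p + 10; against Counter: 8p + 6(1−p) = 2p + 6.
Setting these equal: −4p + 10 = 2p + 6 ⇒ −6p = -4 ⇒ p = 2/3, and the value is (-4)·(2/3) + 10 = 22/3.
For the defender: with q = P(Hold), equating Flank's and Center's payoffs gives −2q + 8 = 4q + 6 ⇒ q = 1/3.

22/3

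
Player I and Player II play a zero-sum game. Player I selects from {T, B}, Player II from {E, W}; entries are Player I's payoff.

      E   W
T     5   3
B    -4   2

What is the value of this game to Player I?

Row minima: T → 3, B → -4; maximin = 3.
Column maxima: E → 5, W → 3; minimax = 3.
Since maximin = minimax = 3, there is a saddle point and the value is 3.

3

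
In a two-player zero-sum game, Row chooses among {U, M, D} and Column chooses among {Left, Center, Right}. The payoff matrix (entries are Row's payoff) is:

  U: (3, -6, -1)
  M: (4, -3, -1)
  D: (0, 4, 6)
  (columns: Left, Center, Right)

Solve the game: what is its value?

Row minima: U → -6, M → -3, D → 0; maximin = 0.
Column maxima: Left → 4, Center → 4, Right → 6; minimax = 4.
0 ≠ 4, so there is no saddle point; optimal play is mixed.
Right is strictly dominated by Center (it gives Row strictly more in every row), so Column never plays it.
With Right eliminated, U is strictly dominated by M (M gives Row strictly more in every remaining column), so Row never plays it.
On the remaining 2×2 (M, D vs Left, Center):
Let Row play M with probability p. Expected payoff against Left: 4p + 0(1−p) = 4p; against Center: (-3)p + 4(1−p) = −7p + 4.
Setting these equal: 4p = −7p + 4 ⇒ 11p = 4 ⇒ p = 4/11, and the value is (4)·(4/11) = 16/11.
For Column: with q = P(Left), equating M's and D's payoffs gives 7q − 3 = −4q + 4 ⇒ q = 7/11.

16/11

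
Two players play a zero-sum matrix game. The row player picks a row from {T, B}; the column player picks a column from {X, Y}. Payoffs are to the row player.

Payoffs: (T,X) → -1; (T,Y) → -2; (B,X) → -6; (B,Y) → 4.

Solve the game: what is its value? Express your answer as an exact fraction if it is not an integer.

Row minima: T → -2, B → -6; maximin = -2.
Column maxima: X → -1, Y → 4; minimax = -1.
-2 ≠ -1, so there is no saddle point; optimal play is mixed.
Let the row player play T with probability p. Expected payoff against X: (-1)p + (-6)(1−p) = 5p − 6; against Y: (-2)p + 4(1−p) = −6p + 4.
Setting these equal: 5p − 6 = −6p + 4 ⇒ 11p = 10 ⇒ p = 10/11, and the value is (5)·(10/11) − 6 = -16/11.
For the column player: with q = P(X), equating T's and B's payoffs gives q − 2 = −10q + 4 ⇒ q = 6/11.

-16/11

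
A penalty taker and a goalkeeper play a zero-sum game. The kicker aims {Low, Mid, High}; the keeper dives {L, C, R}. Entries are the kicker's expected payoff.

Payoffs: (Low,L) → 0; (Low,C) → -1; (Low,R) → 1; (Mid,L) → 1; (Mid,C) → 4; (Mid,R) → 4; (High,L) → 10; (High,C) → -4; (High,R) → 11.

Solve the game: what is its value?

Row minima: Low → -1, Mid → 1, High → -4; maximin = 1.
Column maxima: L → 10, C → 4, R → 11; minimax = 4.
1 ≠ 4, so there is no saddle point; optimal play is mixed.
Low is strictly dominated by Mid, so the kicker never plays it.
R is strictly dominated by L (it gives the kicker strictly more in every row), so the keeper never plays it.
On the remaining 2×2 (Mid, High vs L, C):
Let the kicker play Mid with probability p. Expected payoff against L: 1p + 10(1−p) = −9p + 10; against C: 4p + (-4)(1−p) = 8p − 4.
Setting these equal: −9p + 10 = 8p − 4 ⇒ −17p = -14 ⇒ p = 14/17, and the value is (-9)·(14/17) + 10 = 44/17.
For the keeper: with q = P(L), equating Mid's and High's payoffs gives −3q + 4 = 14q − 4 ⇒ q = 8/17.

44/17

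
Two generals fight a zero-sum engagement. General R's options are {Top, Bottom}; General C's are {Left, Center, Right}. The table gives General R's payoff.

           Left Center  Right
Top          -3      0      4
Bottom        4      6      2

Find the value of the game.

22/9

Row minima: Top → -3, Bottom → 2; maximin = 2.
Column maxima: Left → 4, Center → 6, Right → 4; minimax = 4.
2 ≠ 4, so there is no saddle point; optimal play is mixed.
Center is strictly dominated by Left (it gives General R strictly more in every row), so General C never plays it.
On the remaining 2×2 (Top, Bottom vs Left, Right):
Let General R play Top with probability p. Expected payoff against Left: (-3)p + 4(1−p) = −7p + 4; against Right: 4p + 2(1−p) = 2p + 2.
Setting these equal: −7p + 4 = 2p + 2 ⇒ −9p = -2 ⇒ p = 2/9, and the value is (-7)·(2/9) + 4 = 22/9.
For General C: with q = P(Left), equating Top's and Bottom's payoffs gives −7q + 4 = 2q + 2 ⇒ q = 2/9.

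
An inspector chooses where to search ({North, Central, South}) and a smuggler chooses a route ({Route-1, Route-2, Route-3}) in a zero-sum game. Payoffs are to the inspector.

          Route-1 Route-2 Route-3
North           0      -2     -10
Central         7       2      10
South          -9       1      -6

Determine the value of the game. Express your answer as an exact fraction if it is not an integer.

Row minima: North → -10, Central → 2, South → -9; maximin = 2.
Column maxima: Route-1 → 7, Route-2 → 2, Route-3 → 10; minimax = 2.
Since maximin = minimax = 2, there is a saddle point and the value is 2.

2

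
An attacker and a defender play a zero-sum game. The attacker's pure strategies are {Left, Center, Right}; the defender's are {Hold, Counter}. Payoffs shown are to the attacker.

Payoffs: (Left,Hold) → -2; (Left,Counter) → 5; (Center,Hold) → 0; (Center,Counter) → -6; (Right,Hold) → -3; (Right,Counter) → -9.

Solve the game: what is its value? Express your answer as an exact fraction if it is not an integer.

Row minima: Left → -2, Center → -6, Right → -9; maximin = -2.
Column maxima: Hold → 0, Counter → 5; minimax = 0.
-2 ≠ 0, so there is no saddle point; optimal play is mixed.
Right is strictly dominated by Left, so the attacker never plays it.
On the remaining 2×2 (Left, Center vs Hold, Counter):
Let the attacker play Left with probability p. Expected payoff against Hold: (-2)p + 0(1−p) = −2p; against Counter: 5p + (-6)(1−p) = 11p − 6.
Setting these equal: −2p = 11p − 6 ⇒ −13p = -6 ⇒ p = 6/13, and the value is (-2)·(6/13) = -12/13.
For the defender: with q = P(Hold), equating Left's and Center's payoffs gives −7q + 5 = 6q − 6 ⇒ q = 11/13.

-12/13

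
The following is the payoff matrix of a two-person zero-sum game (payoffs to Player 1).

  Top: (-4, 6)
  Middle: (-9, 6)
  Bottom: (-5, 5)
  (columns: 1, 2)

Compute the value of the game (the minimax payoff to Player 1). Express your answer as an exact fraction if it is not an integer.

-4

Row minima: Top → -4, Middle → -9, Bottom → -5; maximin = -4.
Column maxima: 1 → -4, 2 → 6; minimax = -4.
Since maximin = minimax = -4, there is a saddle point and the value is -4.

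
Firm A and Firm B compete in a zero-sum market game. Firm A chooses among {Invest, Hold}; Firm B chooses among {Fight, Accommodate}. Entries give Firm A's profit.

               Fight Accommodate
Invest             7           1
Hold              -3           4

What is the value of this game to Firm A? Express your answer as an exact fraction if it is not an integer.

Row minima: Invest → 1, Hold → -3; maximin = 1.
Column maxima: Fight → 7, Accommodate → 4; minimax = 4.
1 ≠ 4, so there is no saddle point; optimal play is mixed.
Let Firm A play Invest with probability p. Expected payoff against Fight: 7p + (-3)(1−p) = 10p − 3; against Accommodate: 1p + 4(1−p) = −3p + 4.
Setting these equal: 10p − 3 = −3p + 4 ⇒ 13p = 7 ⇒ p = 7/13, and the value is (10)·(7/13) − 3 = 31/13.
For Firm B: with q = P(Fight), equating Invest's and Hold's payoffs gives 6q + 1 = −7q + 4 ⇒ q = 3/13.

31/13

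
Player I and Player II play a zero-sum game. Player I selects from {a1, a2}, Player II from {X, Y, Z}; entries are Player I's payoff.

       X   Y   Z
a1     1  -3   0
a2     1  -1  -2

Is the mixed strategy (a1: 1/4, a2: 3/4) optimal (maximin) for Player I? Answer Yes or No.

Yes

Against X this mix gives (1/4)·1 + (3/4)·1 = 1.
Against Y this mix gives (1/4)·(-3) + (3/4)·(-1) = -3/2.
Against Z this mix gives (1/4)·0 + (3/4)·(-2) = -3/2.
All of Player II's active replies (Y, Z) yield -3/2, and no column does worse for Player I. The mix makes Player II indifferent and guarantees -3/2, so it is optimal.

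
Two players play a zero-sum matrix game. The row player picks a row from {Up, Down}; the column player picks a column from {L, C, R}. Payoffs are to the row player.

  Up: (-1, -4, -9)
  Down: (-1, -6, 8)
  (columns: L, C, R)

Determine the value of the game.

-86/19

Row minima: Up → -9, Down → -6; maximin = -6.
Column maxima: L → -1, C → -4, R → 8; minimax = -4.
-6 ≠ -4, so there is no saddle point; optimal play is mixed.
L is strictly dominated by C (it gives the row player strictly more in every row), so the column player never plays it.
On the remaining 2×2 (Up, Down vs C, R):
Let the row player play Up with probability p. Expected payoff against C: (-4)p + (-6)(1−p) = 2p − 6; against R: (-9)p + 8(1−p) = −17p + 8.
Setting these equal: 2p − 6 = −17p + 8 ⇒ 19p = 14 ⇒ p = 14/19, and the value is (2)·(14/19) − 6 = -86/19.
For the column player: with q = P(C), equating Up's and Down's payoffs gives 5q − 9 = −14q + 8 ⇒ q = 17/19.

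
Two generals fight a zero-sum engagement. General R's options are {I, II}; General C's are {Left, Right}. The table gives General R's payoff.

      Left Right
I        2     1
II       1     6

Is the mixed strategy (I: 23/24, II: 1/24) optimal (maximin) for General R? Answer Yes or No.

No

Against Left this mix gives (23/24)·2 + (1/24)·1 = 47/24.
Against Right this mix gives (23/24)·1 + (1/24)·6 = 29/24.
General C will play Right, holding General R to 29/24. Shifting weight toward the row that does better against Right would raise this floor (the equalizing mix achieves 11/6 against both Right and Left), so the proposed strategy is not optimal.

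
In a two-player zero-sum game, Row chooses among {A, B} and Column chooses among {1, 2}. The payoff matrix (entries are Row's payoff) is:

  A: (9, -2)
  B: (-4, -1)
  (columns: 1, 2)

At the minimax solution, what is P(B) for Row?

11/14

Row minima: A → -2, B → -4; maximin = -2.
Column maxima: 1 → 9, 2 → -1; minimax = -1.
-2 ≠ -1, so there is no saddle point; optimal play is mixed.
Let Row play A with probability p. Expected payoff against 1: 9p + (-4)(1−p) = 13p − 4; against 2: (-2)p + (-1)(1−p) = −p − 1.
Setting these equal: 13p − 4 = −p − 1 ⇒ 14p = 3 ⇒ p = 3/14, and the value is (13)·(3/14) − 4 = -17/14.
For Column: with q = P(1), equating A's and B's payoffs gives 11q − 2 = −3q − 1 ⇒ q = 1/14.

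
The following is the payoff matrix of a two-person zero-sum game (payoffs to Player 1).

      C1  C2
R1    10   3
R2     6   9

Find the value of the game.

36/5

Row minima: R1 → 3, R2 → 6; maximin = 6.
Column maxima: C1 → 10, C2 → 9; minimax = 9.
6 ≠ 9, so there is no saddle point; optimal play is mixed.
Let Player 1 play R1 with probability p. Expected payoff against C1: 10p + 6(1−p) = 4p + 6; against C2: 3p + 9(1−p) = −6p + 9.
Setting these equal: 4p + 6 = −6p + 9 ⇒ 10p = 3 ⇒ p = 3/10, and the value is (4)·(3/10) + 6 = 36/5.
For Player 2: with q = P(C1), equating R1's and R2's payoffs gives 7q + 3 = −3q + 9 ⇒ q = 3/5.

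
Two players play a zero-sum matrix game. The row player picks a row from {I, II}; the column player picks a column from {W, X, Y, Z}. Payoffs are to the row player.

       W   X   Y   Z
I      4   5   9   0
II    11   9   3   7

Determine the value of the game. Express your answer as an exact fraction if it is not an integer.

Row minima: I → 0, II → 3; maximin = 3.
Column maxima: W → 11, X → 9, Y → 9, Z → 7; minimax = 7.
3 ≠ 7, so there is no saddle point; optimal play is mixed.
W is strictly dominated by Z (it gives the row player strictly more in every row), so the column player never plays it.
X is strictly dominated by Z (it gives the row player strictly more in every row), so the column player never plays it.
On the remaining 2×2 (I, II vs Y, Z):
Let the row player play I with probability p. Expected payoff against Y: 9p + 3(1−p) = 6p + 3; against Z: 0p + 7(1−p) = −7p + 7.
Setting these equal: 6p + 3 = −7p + 7 ⇒ 13p = 4 ⇒ p = 4/13, and the value is (6)·(4/13) + 3 = 63/13.
For the column player: with q = P(Y), equating I's and II's payoffs gives 9q = −4q + 7 ⇒ q = 7/13.

63/13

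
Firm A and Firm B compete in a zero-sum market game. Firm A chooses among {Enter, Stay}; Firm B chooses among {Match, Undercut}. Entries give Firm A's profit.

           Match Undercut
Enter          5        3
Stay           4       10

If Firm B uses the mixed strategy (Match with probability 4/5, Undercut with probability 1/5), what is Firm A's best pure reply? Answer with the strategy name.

Stay

Expected payoff of Enter: (4/5)·5 + (1/5)·3 = 23/5.
Expected payoff of Stay: (4/5)·4 + (1/5)·10 = 26/5.
The largest is 26/5, so Firm A's best response is Stay.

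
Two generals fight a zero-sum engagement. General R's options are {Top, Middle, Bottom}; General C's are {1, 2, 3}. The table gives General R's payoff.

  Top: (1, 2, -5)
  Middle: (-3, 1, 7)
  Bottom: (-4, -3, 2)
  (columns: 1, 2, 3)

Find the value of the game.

-1/2

Row minima: Top → -5, Middle → -3, Bottom → -4; maximin = -3.
Column maxima: 1 → 1, 2 → 2, 3 → 7; minimax = 1.
-3 ≠ 1, so there is no saddle point; optimal play is mixed.
Bottom is strictly dominated by Middle, so General R never plays it.
2 is strictly dominated by 1 (it gives General R strictly more in every row), so General C never plays it.
On the remaining 2×2 (Top, Middle vs 1, 3):
Let General R play Top with probability p. Expected payoff against 1: 1p + (-3)(1−p) = 4p − 3; against 3: (-5)p + 7(1−p) = −12p + 7.
Setting these equal: 4p − 3 = −12p + 7 ⇒ 16p = 10 ⇒ p = 5/8, and the value is (4)·(5/8) − 3 = -1/2.
For General C: with q = P(1), equating Top's and Middle's payoffs gives 6q − 5 = −10q + 7 ⇒ q = 3/4.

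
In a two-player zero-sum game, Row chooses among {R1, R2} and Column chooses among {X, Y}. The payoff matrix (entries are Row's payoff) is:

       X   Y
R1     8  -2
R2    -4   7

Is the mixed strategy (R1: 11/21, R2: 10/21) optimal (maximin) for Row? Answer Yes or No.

Yes

Against X this mix gives (11/21)·8 + (10/21)·(-4) = 16/7.
Against Y this mix gives (11/21)·(-2) + (10/21)·7 = 16/7.
All of Column's active replies (X, Y) yield 16/7, and no column does worse for Row. The mix makes Column indifferent and guarantees 16/7, so it is optimal.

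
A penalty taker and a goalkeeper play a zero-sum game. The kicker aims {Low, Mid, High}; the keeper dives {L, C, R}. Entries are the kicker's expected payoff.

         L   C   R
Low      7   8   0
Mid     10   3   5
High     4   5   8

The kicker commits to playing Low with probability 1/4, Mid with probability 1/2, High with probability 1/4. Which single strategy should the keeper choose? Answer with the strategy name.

If the keeper plays L, the kicker's expected payoff is (1/4)·7 + (1/2)·10 + (1/4)·4 = 31/4.
If the keeper plays C, the kicker's expected payoff is (1/4)·8 + (1/2)·3 + (1/4)·5 = 19/4.
If the keeper plays R, the kicker's expected payoff is (1/4)·0 + (1/2)·5 + (1/4)·8 = 9/2.
The keeper minimizes the kicker's payoff; the smallest is 9/2, so the best response is R.

R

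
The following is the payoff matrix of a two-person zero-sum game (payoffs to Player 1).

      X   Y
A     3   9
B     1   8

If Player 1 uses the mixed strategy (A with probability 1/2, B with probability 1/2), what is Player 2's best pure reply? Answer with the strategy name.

X

If Player 2 plays X, Player 1's expected payoff is (1/2)·3 + (1/2)·1 = 2.
If Player 2 plays Y, Player 1's expected payoff is (1/2)·9 + (1/2)·8 = 17/2.
Player 2 minimizes Player 1's payoff; the smallest is 2, so the best response is X.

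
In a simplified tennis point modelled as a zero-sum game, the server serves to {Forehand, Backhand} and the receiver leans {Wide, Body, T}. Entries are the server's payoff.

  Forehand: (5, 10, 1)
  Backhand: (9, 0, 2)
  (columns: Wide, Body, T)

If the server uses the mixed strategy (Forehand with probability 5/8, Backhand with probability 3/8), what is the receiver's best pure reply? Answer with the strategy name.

If the receiver plays Wide, the server's expected payoff is (5/8)·5 + (3/8)·9 = 13/2.
If the receiver plays Body, the server's expected payoff is (5/8)·10 + (3/8)·0 = 25/4.
If the receiver plays T, the server's expected payoff is (5/8)·1 + (3/8)·2 = 11/8.
The receiver minimizes the server's payoff; the smallest is 11/8, so the best response is T.

T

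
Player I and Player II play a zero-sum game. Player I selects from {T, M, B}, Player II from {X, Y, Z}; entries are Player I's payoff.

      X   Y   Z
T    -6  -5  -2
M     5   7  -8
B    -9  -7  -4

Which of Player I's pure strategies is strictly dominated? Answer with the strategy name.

T gives a strictly higher payoff than B against every column: -6 > -9, -5 > -7, -2 > -4.
So B is strictly dominated and Player I never plays it.

B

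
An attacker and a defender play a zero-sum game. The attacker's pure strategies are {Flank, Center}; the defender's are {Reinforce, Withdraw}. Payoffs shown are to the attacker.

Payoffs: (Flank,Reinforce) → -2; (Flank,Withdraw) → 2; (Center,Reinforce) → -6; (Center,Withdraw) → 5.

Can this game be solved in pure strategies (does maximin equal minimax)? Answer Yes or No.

Yes

Row minima: Flank → -2, Center → -6; maximin = -2.
Column maxima: Reinforce → -2, Withdraw → 5; minimax = -2.
maximin = minimax = -2, so a saddle point exists.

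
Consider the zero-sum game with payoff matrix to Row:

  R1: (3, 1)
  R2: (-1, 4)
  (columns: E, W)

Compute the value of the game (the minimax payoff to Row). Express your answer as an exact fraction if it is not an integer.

13/7

Row minima: R1 → 1, R2 → -1; maximin = 1.
Column maxima: E → 3, W → 4; minimax = 3.
1 ≠ 3, so there is no saddle point; optimal play is mixed.
Let Row play R1 with probability p. Expected payoff against E: 3p + (-1)(1−p) = 4p − 1; against W: 1p + 4(1−p) = −3p + 4.
Setting these equal: 4p − 1 = −3p + 4 ⇒ 7p = 5 ⇒ p = 5/7, and the value is (4)·(5/7) − 1 = 13/7.
For Column: with q = P(E), equating R1's and R2's payoffs gives 2q + 1 = −5q + 4 ⇒ q = 3/7.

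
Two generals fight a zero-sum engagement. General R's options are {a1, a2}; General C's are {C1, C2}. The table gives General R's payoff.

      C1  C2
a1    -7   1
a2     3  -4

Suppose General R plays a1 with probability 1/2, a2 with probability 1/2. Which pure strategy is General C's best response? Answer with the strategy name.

If General C plays C1, General R's expected payoff is (1/2)·(-7) + (1/2)·3 = -2.
If General C plays C2, General R's expected payoff is (1/2)·1 + (1/2)·(-4) = -3/2.
General C minimizes General R's payoff; the smallest is -2, so the best response is C1.

C1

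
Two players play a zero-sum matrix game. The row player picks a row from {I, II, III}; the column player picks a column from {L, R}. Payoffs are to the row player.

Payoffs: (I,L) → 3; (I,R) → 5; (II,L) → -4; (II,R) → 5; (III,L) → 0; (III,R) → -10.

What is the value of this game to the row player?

3

Row minima: I → 3, II → -4, III → -10; maximin = 3.
Column maxima: L → 3, R → 5; minimax = 3.
Since maximin = minimax = 3, there is a saddle point and the value is 3.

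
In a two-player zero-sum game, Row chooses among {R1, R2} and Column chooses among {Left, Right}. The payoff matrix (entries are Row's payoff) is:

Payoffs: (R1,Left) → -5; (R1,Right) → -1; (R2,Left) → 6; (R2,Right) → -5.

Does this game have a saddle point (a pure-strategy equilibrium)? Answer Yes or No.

No

Row minima: R1 → -5, R2 → -5; maximin = -5.
Column maxima: Left → 6, Right → -1; minimax = -1.
-5 ≠ -1, so no pure-strategy equilibrium exists.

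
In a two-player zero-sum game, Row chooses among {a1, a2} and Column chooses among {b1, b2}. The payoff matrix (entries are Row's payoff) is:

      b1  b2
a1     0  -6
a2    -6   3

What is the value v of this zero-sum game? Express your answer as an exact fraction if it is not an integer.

-12/5

Row minima: a1 → -6, a2 → -6; maximin = -6.
Column maxima: b1 → 0, b2 → 3; minimax = 0.
-6 ≠ 0, so there is no saddle point; optimal play is mixed.
Let Row play a1 with probability p. Expected payoff against b1: 0p + (-6)(1−p) = 6p − 6; against b2: (-6)p + 3(1−p) = −9p + 3.
Setting these equal: 6p − 6 = −9p + 3 ⇒ 15p = 9 ⇒ p = 3/5, and the value is (6)·(3/5) − 6 = -12/5.
For Column: with q = P(b1), equating a1's and a2's payoffs gives 6q − 6 = −9q + 3 ⇒ q = 3/5.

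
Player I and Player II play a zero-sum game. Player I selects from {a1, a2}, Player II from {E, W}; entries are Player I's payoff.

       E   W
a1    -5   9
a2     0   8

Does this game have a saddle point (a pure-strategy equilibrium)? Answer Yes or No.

Yes

Row minima: a1 → -5, a2 → 0; maximin = 0.
Column maxima: E → 0, W → 9; minimax = 0.
maximin = minimax = 0, so a saddle point exists.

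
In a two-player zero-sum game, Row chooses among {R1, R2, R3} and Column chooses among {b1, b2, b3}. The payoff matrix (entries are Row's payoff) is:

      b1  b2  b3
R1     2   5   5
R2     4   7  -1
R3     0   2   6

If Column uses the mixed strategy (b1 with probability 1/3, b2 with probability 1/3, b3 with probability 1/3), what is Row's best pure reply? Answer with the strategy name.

Expected payoff of R1: (1/3)·2 + (1/3)·5 + (1/3)·5 = 4.
Expected payoff of R2: (1/3)·4 + (1/3)·7 + (1/3)·(-1) = 10/3.
Expected payoff of R3: (1/3)·0 + (1/3)·2 + (1/3)·6 = 8/3.
The largest is 4, so Row's best response is R1.

R1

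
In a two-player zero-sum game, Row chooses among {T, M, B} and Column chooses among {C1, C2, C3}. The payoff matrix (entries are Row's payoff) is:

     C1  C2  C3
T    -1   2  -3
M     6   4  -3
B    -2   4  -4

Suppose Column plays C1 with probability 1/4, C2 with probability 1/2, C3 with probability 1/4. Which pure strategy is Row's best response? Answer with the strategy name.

Expected payoff of T: (1/4)·(-1) + (1/2)·2 + (1/4)·(-3) = 0.
Expected payoff of M: (1/4)·6 + (1/2)·4 + (1/4)·(-3) = 11/4.
Expected payoff of B: (1/4)·(-2) + (1/2)·4 + (1/4)·(-4) = 1/2.
The largest is 11/4, so Row's best response is M.

M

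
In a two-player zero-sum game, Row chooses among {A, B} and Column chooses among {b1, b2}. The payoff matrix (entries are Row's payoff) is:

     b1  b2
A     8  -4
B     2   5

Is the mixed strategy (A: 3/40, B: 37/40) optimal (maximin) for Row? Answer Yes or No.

Against b1 this mix gives (3/40)·8 + (37/40)·2 = 49/20.
Against b2 this mix gives (3/40)·(-4) + (37/40)·5 = 173/40.
Column will play b1, holding Row to 49/20. Shifting weight toward the row that does better against b1 would raise this floor (the equalizing mix achieves 16/5 against both b1 and b2), so the proposed strategy is not optimal.

No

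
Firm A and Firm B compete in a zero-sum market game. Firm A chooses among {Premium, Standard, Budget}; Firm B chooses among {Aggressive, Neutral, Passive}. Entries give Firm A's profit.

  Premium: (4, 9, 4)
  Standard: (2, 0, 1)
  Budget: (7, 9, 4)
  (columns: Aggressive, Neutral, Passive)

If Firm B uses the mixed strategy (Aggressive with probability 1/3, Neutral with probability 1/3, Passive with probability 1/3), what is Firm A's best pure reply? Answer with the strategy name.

Budget

Expected payoff of Premium: (1/3)·4 + (1/3)·9 + (1/3)·4 = 17/3.
Expected payoff of Standard: (1/3)·2 + (1/3)·0 + (1/3)·1 = 1.
Expected payoff of Budget: (1/3)·7 + (1/3)·9 + (1/3)·4 = 20/3.
The largest is 20/3, so Firm A's best response is Budget.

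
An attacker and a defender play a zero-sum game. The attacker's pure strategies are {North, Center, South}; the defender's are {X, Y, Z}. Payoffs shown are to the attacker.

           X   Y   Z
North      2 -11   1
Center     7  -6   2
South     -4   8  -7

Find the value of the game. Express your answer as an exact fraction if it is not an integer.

Row minima: North → -11, Center → -6, South → -7; maximin = -6.
Column maxima: X → 7, Y → 8, Z → 2; minimax = 2.
-6 ≠ 2, so there is no saddle point; optimal play is mixed.
North is strictly dominated by Center, so the attacker never plays it.
X is strictly dominated by Z (it gives the attacker strictly more in every row), so the defender never plays it.
On the remaining 2×2 (Center, South vs Y, Z):
Let the attacker play Center with probability p. Expected payoff against Y: (-6)p + 8(1−p) = −14p + 8; against Z: 2p + (-7)(1−p) = 9p − 7.
Setting these equal: −14p + 8 = 9p − 7 ⇒ −23p = -15 ⇒ p = 15/23, and the value is (-14)·(15/23) + 8 = -26/23.
For the defender: with q = P(Y), equating Center's and South's payoffs gives −8q + 2 = 15q − 7 ⇒ q = 9/23.

-26/23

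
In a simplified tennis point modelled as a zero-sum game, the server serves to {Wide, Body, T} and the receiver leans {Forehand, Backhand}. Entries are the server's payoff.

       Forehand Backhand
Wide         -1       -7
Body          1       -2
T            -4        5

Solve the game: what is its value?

-1/4

Row minima: Wide → -7, Body → -2, T → -4; maximin = -2.
Column maxima: Forehand → 1, Backhand → 5; minimax = 1.
-2 ≠ 1, so there is no saddle point; optimal play is mixed.
Wide is strictly dominated by Body, so the server never plays it.
On the remaining 2×2 (Body, T vs Forehand, Backhand):
Let the server play Body with probability p. Expected payoff against Forehand: 1p + (-4)(1−p) = 5p − 4; against Backhand: (-2)p + 5(1−p) = −7p + 5.
Setting these equal: 5p − 4 = −7p + 5 ⇒ 12p = 9 ⇒ p = 3/4, and the value is (5)·(3/4) − 4 = -1/4.
For the receiver: with q = P(Forehand), equating Body's and T's payoffs gives 3q − 2 = −9q + 5 ⇒ q = 7/12.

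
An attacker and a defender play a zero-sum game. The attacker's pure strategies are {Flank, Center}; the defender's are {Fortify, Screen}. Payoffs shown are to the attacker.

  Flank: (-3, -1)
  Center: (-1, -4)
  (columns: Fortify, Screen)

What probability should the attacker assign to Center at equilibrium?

Row minima: Flank → -3, Center → -4; maximin = -3.
Column maxima: Fortify → -1, Screen → -1; minimax = -1.
-3 ≠ -1, so there is no saddle point; optimal play is mixed.
Let the attacker play Flank with probability p. Expected payoff against Fortify: (-3)p + (-1)(1−p) = −2p − 1; against Screen: (-1)p + (-4)(1−p) = 3p − 4.
Setting these equal: −2p − 1 = 3p − 4 ⇒ −5p = -3 ⇒ p = 3/5, and the value is (-2)·(3/5) − 1 = -11/5.
For the defender: with q = P(Fortify), equating Flank's and Center's payoffs gives −2q − 1 = 3q − 4 ⇒ q = 3/5.

2/5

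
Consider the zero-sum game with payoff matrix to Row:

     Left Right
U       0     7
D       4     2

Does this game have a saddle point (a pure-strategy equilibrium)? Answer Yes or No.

No

Row minima: U → 0, D → 2; maximin = 2.
Column maxima: Left → 4, Right → 7; minimax = 4.
2 ≠ 4, so no pure-strategy equilibrium exists.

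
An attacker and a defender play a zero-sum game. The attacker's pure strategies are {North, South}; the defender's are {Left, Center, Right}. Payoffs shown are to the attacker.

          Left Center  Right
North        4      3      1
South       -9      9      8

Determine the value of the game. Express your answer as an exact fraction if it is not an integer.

Row minima: North → 1, South → -9; maximin = 1.
Column maxima: Left → 4, Center → 9, Right → 8; minimax = 4.
1 ≠ 4, so there is no saddle point; optimal play is mixed.
Center is strictly dominated by Right (it gives the attacker strictly more in every row), so the defender never plays it.
On the remaining 2×2 (North, South vs Left, Right):
Let the attacker play North with probability p. Expected payoff against Left: 4p + (-9)(1−p) = 13p − 9; against Right: 1p + 8(1−p) = −7p + 8.
Setting these equal: 13p − 9 = −7p + 8 ⇒ 20p = 17 ⇒ p = 17/20, and the value is (13)·(17/20) − 9 = 41/20.
For the defender: with q = P(Left), equating North's and South's payoffs gives 3q + 1 = −17q + 8 ⇒ q = 7/20.

41/20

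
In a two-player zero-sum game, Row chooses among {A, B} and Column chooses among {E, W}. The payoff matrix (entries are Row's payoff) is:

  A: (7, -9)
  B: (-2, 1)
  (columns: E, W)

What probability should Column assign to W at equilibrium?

9/19

Row minima: A → -9, B → -2; maximin = -2.
Column maxima: E → 7, W → 1; minimax = 1.
-2 ≠ 1, so there is no saddle point; optimal play is mixed.
Let Row play A with probability p. Expected payoff against E: 7p + (-2)(1−p) = 9p − 2; against W: (-9)p + 1(1−p) = −10p + 1.
Setting these equal: 9p − 2 = −10p + 1 ⇒ 19p = 3 ⇒ p = 3/19, and the value is (9)·(3/19) − 2 = -11/19.
For Column: with q = P(E), equating A's and B's payoffs gives 16q − 9 = −3q + 1 ⇒ q = 10/19.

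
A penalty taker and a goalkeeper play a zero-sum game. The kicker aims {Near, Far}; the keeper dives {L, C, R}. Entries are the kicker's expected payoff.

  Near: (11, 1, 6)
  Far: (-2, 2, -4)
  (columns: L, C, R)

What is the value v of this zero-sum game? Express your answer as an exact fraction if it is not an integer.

16/11

Row minima: Near → 1, Far → -4; maximin = 1.
Column maxima: L → 11, C → 2, R → 6; minimax = 2.
1 ≠ 2, so there is no saddle point; optimal play is mixed.
L is strictly dominated by R (it gives the kicker strictly more in every row), so the keeper never plays it.
On the remaining 2×2 (Near, Far vs C, R):
Let the kicker play Near with probability p. Expected payoff against C: 1p + 2(1−p) = −p + 2; against R: 6p + (-4)(1−p) = 10p − 4.
Setting these equal: −p + 2 = 10p − 4 ⇒ −11p = -6 ⇒ p = 6/11, and the value is (-1)·(6/11) + 2 = 16/11.
For the keeper: with q = P(C), equating Near's and Far's payoffs gives −5q + 6 = 6q − 4 ⇒ q = 10/11.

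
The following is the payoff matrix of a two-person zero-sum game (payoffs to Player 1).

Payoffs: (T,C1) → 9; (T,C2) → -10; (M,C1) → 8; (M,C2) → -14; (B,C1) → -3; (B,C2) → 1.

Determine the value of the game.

-21/23

Row minima: T → -10, M → -14, B → -3; maximin = -3.
Column maxima: C1 → 9, C2 → 1; minimax = 1.
-3 ≠ 1, so there is no saddle point; optimal play is mixed.
M is strictly dominated by T, so Player 1 never plays it.
On the remaining 2×2 (T, B vs C1, C2):
Let Player 1 play T with probability p. Expected payoff against C1: 9p + (-3)(1−p) = 12p − 3; against C2: (-10)p + 1(1−p) = −11p + 1.
Setting these equal: 12p − 3 = −11p + 1 ⇒ 23p = 4 ⇒ p = 4/23, and the value is (12)·(4/23) − 3 = -21/23.
For Player 2: with q = P(C1), equating T's and B's payoffs gives 19q − 10 = −4q + 1 ⇒ q = 11/23.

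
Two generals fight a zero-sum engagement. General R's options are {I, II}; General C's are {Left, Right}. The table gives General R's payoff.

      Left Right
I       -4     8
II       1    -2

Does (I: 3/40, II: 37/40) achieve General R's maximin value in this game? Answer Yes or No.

Against Left this mix gives (3/40)·(-4) + (37/40)·1 = 5/8.
Against Right this mix gives (3/40)·8 + (37/40)·(-2) = -5/4.
General C will play Right, holding General R to -5/4. Shifting weight toward the row that does better against Right would raise this floor (the equalizing mix achieves 0 against both Right and Left), so the proposed strategy is not optimal.

No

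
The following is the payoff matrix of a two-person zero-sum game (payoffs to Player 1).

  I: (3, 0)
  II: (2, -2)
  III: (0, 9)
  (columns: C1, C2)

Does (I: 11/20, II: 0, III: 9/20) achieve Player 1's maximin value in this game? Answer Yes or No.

No

Against C1 this mix gives (11/20)·3 + (9/20)·0 = 33/20.
Against C2 this mix gives (11/20)·0 + (9/20)·9 = 81/20.
Player 2 will play C1, holding Player 1 to 33/20. Shifting weight toward the row that does better against C1 would raise this floor (the equalizing mix achieves 9/4 against both C1 and C2), so the proposed strategy is not optimal.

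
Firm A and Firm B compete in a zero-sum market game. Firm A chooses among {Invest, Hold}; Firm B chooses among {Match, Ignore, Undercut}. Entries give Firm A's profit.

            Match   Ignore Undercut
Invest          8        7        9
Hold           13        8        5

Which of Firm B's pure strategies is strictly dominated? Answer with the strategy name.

Ignore holds Firm A's payoff strictly below Match in every row: 7 < 8, 8 < 13.
So Match is strictly dominated for Firm B.

Match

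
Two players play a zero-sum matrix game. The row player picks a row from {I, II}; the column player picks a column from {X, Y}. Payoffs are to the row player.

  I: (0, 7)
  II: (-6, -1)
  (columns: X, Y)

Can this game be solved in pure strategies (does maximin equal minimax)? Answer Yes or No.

Row minima: I → 0, II → -6; maximin = 0.
Column maxima: X → 0, Y → 7; minimax = 0.
maximin = minimax = 0, so a saddle point exists.

Yes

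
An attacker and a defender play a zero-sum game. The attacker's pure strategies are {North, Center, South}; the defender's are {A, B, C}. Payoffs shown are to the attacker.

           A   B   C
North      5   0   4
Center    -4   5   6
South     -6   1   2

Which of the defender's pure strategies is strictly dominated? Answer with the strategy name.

C

B holds the attacker's payoff strictly below C in every row: 0 < 4, 5 < 6, 1 < 2.
So C is strictly dominated for the defender.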